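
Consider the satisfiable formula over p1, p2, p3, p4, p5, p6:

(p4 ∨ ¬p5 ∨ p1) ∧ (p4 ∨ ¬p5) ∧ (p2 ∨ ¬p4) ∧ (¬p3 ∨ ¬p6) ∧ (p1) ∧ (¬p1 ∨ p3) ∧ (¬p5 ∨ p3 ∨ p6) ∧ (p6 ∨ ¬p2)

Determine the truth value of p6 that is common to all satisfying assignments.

False

Suppose p6 = True.
From the singleton clause (¬p3), p3 = False.
From the singleton clause (p1), p1 = True.
That conflicts with the unit clause (¬p1).
So every satisfying assignment has p6 = False.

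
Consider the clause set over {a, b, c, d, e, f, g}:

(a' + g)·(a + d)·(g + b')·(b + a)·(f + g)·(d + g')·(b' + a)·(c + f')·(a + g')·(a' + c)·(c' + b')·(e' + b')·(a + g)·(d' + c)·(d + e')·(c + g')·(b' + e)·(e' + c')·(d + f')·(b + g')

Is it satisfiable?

No

Try a = 0.
Unit clause (d) forces d = 1.
Unit clause (b) forces b = 1.
Now (b') is unsatisfied and unit — conflict.
That branch fails; take a = 1 instead.
Unit clause (g) forces g = 1.
Unit clause (d) forces d = 1.
Unit clause (c) forces c = 1.
Unit clause (b') forces b = 0.
Now (b) is unsatisfied and unit — conflict.
Either choice for a ends in contradiction.
No assignment satisfies every clause.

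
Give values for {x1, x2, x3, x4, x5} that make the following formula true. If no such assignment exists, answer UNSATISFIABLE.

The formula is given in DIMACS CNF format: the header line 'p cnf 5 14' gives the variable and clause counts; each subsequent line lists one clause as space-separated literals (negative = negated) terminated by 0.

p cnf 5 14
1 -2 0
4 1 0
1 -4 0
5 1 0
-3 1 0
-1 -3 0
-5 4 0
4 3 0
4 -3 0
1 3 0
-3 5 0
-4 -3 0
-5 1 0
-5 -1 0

Suppose x1 = True.
The clause (¬x3) is unit, so x3 = False.
The clause (x4) is unit, so x4 = True.
The clause (¬x5) is unit, so x5 = False.
All clauses hold; x2 can take either value.

x1: True; x2: False; x3: False; x4: True; x5: False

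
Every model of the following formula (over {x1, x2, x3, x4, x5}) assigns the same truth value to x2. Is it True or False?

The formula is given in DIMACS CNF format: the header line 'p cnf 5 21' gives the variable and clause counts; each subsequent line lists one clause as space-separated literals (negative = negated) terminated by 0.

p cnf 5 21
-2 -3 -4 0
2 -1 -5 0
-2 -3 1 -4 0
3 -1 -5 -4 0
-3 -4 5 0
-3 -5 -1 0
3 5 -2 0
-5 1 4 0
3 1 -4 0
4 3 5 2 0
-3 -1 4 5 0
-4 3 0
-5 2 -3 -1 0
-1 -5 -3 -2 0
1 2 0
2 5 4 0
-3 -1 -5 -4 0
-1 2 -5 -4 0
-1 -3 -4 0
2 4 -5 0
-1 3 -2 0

Suppose x2 = False.
(x1) alone gives x1 = True.
(¬x5) alone gives x5 = False.
(x4) alone gives x4 = True.
(¬x3) alone gives x3 = False.
Now (x3) is unsatisfied and unit — conflict.
So every satisfying assignment has x2 = True.

True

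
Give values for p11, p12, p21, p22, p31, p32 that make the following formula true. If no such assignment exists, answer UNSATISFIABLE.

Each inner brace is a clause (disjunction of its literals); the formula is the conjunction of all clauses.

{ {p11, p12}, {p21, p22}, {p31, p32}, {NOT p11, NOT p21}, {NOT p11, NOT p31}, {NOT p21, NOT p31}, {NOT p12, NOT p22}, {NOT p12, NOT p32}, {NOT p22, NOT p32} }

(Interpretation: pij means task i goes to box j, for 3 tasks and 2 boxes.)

Try p11 = true.
The clause (NOT p21) is unit, so p21 = false.
The clause (p22) is unit, so p22 = true.
The clause (NOT p31) is unit, so p31 = false.
The clause (p32) is unit, so p32 = true.
Now (NOT p32) is unsatisfied and unit — conflict.
Backtrack on p11: now try p11 = false.
The clause (p12) is unit, so p12 = true.
The clause (NOT p22) is unit, so p22 = false.
The clause (p21) is unit, so p21 = true.
The clause (NOT p31) is unit, so p31 = false.
The clause (p32) is unit, so p32 = true.
Now (NOT p32) is unsatisfied and unit — conflict.
Both values of p11 lead to a conflict.

UNSATISFIABLE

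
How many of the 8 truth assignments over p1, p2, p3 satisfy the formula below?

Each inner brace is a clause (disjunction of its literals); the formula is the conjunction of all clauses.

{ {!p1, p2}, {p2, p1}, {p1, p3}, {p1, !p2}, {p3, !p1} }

There are 2^3 = 8 truth assignments over (p1, p2, p3).
Split on p3. With p3 = true, the clauses containing p3 are satisfied and !p3 drops from the rest; 1 of the 2^2 = 4 assignments to the other variables satisfy what remains.
With p3 = false, by the same count on the reduced clause set, 0 assignments work.
(One model: p1=T, p2=T, p3=T.)
Total: 1 + 0 = 1.

1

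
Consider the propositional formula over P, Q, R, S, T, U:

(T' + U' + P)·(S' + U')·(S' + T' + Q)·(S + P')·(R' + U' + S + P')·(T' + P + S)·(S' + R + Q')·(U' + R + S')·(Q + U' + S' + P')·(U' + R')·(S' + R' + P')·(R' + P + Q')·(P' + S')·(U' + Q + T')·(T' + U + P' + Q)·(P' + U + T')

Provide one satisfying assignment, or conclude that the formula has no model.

P ↦ 0; Q ↦ 0; R ↦ 0; S ↦ 1; T ↦ 0; U ↦ 0

Suppose S = 1.
(U') alone gives U = 0.
(P') alone gives P = 0.
Suppose T = 0.
Suppose R = 0.
(Q') alone gives Q = 0.
This assignment satisfies each clause.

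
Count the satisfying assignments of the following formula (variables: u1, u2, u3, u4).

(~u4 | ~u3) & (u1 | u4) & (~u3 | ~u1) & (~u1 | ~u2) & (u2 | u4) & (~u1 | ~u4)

There are 2^4 = 16 truth assignments over (u1, u2, u3, u4).
Split on u4. With u4 = 1, the clauses containing u4 are satisfied and ~u4 drops from the rest; 2 of the 2^3 = 8 assignments to the other variables satisfy what remains.
With u4 = 0, by the same count on the reduced clause set, 0 assignments work.
(One model: u1=F, u2=F, u3=F, u4=T.)
Total: 2 + 0 = 2.

2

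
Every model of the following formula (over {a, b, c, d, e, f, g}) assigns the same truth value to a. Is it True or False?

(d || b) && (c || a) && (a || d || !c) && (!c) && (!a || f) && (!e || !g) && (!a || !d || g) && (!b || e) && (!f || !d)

Suppose a = false.
The clause (c) is unit, so c = true.
But (!c) is also a unit clause — contradiction.
So every satisfying assignment has a = True.

True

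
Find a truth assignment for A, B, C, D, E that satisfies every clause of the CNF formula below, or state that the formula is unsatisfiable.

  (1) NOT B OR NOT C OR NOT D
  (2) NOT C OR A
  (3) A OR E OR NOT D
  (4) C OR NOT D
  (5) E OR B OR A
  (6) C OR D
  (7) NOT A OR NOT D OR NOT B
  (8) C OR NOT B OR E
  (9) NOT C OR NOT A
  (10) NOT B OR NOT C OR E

UNSATISFIABLE

Branch on C: set C = false.
From the singleton clause (NOT D), D = false.
That conflicts with the unit clause (D).
Backtrack on C: now try C = true.
From the singleton clause (A), A = true.
That conflicts with the unit clause (NOT A).
Neither C = true nor C = false works.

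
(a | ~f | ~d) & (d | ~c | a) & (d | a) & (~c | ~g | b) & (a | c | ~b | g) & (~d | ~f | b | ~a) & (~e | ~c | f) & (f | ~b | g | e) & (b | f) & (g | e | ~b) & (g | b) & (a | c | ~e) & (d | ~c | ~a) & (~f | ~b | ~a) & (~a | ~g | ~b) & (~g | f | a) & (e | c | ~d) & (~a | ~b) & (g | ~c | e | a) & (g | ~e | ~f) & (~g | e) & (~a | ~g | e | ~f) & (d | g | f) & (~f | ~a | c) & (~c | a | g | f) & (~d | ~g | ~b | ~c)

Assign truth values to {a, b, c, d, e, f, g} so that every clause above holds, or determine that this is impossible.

Branch on d: set d = 1.
Branch on a: set a = 1.
The clause (~b) is unit, so b = 0.
The clause (~f) is unit, so f = 0.
Now (f) is unsatisfied and unit — conflict.
Backtrack on a: now try a = 0.
The clause (~f) is unit, so f = 0.
The clause (b) is unit, so b = 1.
The clause (~g) is unit, so g = 0.
The clause (c) is unit, so c = 1.
Now (~c) is unsatisfied and unit — conflict.
Either choice for a ends in contradiction.
Backtrack on d: now try d = 0.
The clause (a) is unit, so a = 1.
The clause (~c) is unit, so c = 0.
The clause (~b) is unit, so b = 0.
The clause (f) is unit, so f = 1.
Now (~f) is unsatisfied and unit — conflict.
Either choice for d ends in contradiction.

UNSATISFIABLE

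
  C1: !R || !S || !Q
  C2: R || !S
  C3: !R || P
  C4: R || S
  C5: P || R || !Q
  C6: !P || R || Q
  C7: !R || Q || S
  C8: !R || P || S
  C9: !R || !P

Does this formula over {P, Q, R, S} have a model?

No, unsatisfiable

Suppose R = true.
(P) alone gives P = true.
Now (!P) is unsatisfied and unit — conflict.
So R must be the other value — set R = false.
(!S) alone gives S = false.
Now (S) is unsatisfied and unit — conflict.
Both values of R lead to a conflict.
No assignment satisfies every clause.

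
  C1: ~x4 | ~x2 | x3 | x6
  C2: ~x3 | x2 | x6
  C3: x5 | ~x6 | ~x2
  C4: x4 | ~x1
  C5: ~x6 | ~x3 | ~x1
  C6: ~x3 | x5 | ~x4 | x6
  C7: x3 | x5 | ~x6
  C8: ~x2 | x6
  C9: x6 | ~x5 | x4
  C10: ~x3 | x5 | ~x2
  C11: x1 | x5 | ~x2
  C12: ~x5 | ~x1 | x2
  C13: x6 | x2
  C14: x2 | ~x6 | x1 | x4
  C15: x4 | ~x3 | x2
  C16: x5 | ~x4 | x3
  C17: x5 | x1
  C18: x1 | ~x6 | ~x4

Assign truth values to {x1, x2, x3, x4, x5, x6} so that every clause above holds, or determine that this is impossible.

x1=0; x2=1; x3=0; x4=0; x5=1; x6=1

Branch on x4: set x4 = 0.
The clause (~x1) is unit, so x1 = 0.
The clause (x5) is unit, so x5 = 1.
The clause (x6) is unit, so x6 = 1.
The clause (x2) is unit, so x2 = 1.
No clause remains; x3 is free.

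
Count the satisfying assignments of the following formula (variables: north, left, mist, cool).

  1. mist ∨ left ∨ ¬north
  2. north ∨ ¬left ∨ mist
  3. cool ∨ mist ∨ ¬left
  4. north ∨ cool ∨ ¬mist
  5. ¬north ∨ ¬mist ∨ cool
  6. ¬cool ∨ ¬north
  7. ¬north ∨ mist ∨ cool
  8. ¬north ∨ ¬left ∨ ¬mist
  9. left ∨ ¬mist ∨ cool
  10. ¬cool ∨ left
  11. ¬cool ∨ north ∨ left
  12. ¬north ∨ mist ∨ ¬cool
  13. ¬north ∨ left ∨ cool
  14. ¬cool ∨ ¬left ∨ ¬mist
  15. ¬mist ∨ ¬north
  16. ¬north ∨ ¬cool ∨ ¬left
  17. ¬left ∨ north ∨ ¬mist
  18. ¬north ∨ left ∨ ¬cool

There are 2^4 = 16 truth assignments over (north, left, mist, cool).
Check each against the 18 clauses (columns in the order north, left, mist, cool):
  F F F F  ✓ satisfies all
  F F F T  ✗ fails (¬cool ∨ left)
  F F T F  ✗ fails (north ∨ cool ∨ ¬mist)
  F F T T  ✗ fails (¬cool ∨ left)
  F T F F  ✗ fails (north ∨ ¬left ∨ mist)
  F T F T  ✗ fails (north ∨ ¬left ∨ mist)
  F T T F  ✗ fails (north ∨ cool ∨ ¬mist)
  F T T T  ✗ fails (¬cool ∨ ¬left ∨ ¬mist)
  T F F F  ✗ fails (mist ∨ left ∨ ¬north)
  T F F T  ✗ fails (mist ∨ left ∨ ¬north)
  T F T F  ✗ fails (¬north ∨ ¬mist ∨ cool)
  T F T T  ✗ fails (¬cool ∨ ¬north)
  T T F F  ✗ fails (cool ∨ mist ∨ ¬left)
  T T F T  ✗ fails (¬cool ∨ ¬north)
  T T T F  ✗ fails (¬north ∨ ¬mist ∨ cool)
  T T T T  ✗ fails (¬cool ∨ ¬north)
1 of the 16 rows is a model.

1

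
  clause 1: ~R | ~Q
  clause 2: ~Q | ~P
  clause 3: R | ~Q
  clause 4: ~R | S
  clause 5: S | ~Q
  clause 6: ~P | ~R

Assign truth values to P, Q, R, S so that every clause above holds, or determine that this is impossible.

P ↦ 0; Q ↦ 0; R ↦ 0; S ↦ 0

Case R = 0:
Unit clause (~Q) forces Q = 0.
All clauses hold; P, S can take either value.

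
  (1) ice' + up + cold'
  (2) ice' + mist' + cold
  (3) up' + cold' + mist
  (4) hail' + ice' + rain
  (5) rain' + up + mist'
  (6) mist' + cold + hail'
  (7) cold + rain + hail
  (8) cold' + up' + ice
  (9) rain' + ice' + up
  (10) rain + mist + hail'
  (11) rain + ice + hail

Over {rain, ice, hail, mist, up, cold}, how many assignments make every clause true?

13

There are 2^6 = 64 truth assignments over (rain, ice, hail, mist, up, cold).
Split on ice. With ice = 1, the clauses containing ice are satisfied and ice' drops from the rest; 5 of the 2^5 = 32 assignments to the other variables satisfy what remains.
With ice = 0, by the same count on the reduced clause set, 8 assignments work.
(One model: rain=F, ice=F, hail=T, mist=T, up=F, cold=T.)
Total: 5 + 8 = 13.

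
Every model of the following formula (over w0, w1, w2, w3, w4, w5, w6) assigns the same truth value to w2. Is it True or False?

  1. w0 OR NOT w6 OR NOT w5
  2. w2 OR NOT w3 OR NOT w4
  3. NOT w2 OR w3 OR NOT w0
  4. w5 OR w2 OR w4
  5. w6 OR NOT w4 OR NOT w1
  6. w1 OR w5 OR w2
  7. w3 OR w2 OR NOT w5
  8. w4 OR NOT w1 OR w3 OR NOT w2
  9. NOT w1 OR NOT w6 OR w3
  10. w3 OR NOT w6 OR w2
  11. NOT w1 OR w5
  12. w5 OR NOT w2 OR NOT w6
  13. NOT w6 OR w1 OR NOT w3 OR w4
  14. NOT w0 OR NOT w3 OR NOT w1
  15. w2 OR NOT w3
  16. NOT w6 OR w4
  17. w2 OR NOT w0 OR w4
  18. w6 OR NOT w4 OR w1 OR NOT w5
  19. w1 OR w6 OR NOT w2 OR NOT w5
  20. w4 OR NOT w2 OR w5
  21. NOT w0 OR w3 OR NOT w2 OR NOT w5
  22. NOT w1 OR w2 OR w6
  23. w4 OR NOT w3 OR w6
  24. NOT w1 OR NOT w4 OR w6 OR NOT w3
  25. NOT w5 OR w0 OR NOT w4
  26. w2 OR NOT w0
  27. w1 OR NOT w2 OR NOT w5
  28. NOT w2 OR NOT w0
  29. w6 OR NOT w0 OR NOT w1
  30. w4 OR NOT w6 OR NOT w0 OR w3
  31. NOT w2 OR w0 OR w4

Suppose w2 = false.
The clause (NOT w3) is unit, so w3 = false.
The clause (NOT w5) is unit, so w5 = false.
The clause (w4) is unit, so w4 = true.
The clause (w1) is unit, so w1 = true.
Now (NOT w1) is unsatisfied and unit — conflict.
So every satisfying assignment has w2 = True.

True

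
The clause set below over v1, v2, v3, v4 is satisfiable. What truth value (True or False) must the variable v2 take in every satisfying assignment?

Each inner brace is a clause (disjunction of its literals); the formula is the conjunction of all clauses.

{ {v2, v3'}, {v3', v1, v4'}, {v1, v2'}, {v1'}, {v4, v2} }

False

Suppose v2 = 1.
Unit clause (v1) forces v1 = 1.
But (v1') is also a unit clause — contradiction.
So every satisfying assignment has v2 = False.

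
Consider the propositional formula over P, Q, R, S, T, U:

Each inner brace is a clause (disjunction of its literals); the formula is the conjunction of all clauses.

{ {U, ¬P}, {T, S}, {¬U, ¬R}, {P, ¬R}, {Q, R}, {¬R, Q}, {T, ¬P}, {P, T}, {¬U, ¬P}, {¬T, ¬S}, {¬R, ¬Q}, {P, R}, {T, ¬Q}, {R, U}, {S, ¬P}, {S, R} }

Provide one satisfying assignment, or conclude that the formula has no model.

UNSATISFIABLE

Suppose U = True.
(¬R) alone gives R = False.
(Q) alone gives Q = True.
(¬P) alone gives P = False.
But (P) is also a unit clause — contradiction.
So U must be the other value — set U = False.
(¬P) alone gives P = False.
(¬R) alone gives R = False.
But (R) is also a unit clause — contradiction.
Neither U = True nor U = False works.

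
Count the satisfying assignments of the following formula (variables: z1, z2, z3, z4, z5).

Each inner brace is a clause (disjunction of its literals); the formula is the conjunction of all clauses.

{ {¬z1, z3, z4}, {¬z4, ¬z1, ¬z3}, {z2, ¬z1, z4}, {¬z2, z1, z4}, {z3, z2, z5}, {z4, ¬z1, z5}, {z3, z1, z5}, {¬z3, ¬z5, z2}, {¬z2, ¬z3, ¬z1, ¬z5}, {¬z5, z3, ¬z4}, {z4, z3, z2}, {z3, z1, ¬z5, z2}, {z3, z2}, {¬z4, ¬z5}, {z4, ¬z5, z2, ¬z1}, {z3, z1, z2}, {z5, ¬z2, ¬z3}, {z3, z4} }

3

There are 2^5 = 32 truth assignments over (z1, z2, z3, z4, z5).
Split on z2. With z2 = True, the clauses containing z2 are satisfied and ¬z2 drops from the rest; 1 of the 2^4 = 16 assignments to the other variables satisfy what remains.
With z2 = False, by the same count on the reduced clause set, 2 assignments work.
(One model: z1=F, z2=F, z3=T, z4=F, z5=F.)
Total: 1 + 2 = 3.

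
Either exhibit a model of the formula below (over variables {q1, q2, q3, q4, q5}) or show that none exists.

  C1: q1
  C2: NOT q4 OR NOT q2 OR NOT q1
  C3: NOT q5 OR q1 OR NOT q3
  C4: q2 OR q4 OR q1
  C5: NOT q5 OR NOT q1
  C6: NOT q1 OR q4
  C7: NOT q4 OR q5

UNSATISFIABLE

From the singleton clause (q1), q1 = true.
From the singleton clause (NOT q5), q5 = false.
From the singleton clause (q4), q4 = true.
That conflicts with the unit clause (NOT q4).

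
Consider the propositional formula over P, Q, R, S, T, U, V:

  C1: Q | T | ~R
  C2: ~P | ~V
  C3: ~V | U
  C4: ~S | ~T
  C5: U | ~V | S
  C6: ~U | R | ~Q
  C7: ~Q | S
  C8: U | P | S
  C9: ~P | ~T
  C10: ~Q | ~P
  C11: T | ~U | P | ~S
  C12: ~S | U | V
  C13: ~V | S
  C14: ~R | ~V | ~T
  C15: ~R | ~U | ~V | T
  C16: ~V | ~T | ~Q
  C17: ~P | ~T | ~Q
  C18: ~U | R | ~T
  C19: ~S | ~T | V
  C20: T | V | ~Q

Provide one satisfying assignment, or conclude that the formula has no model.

Branch on P: set P = 1.
(~V) alone gives V = 0.
(~T) alone gives T = 0.
(~Q) alone gives Q = 0.
(~R) alone gives R = 0.
Branch on S: set S = 0.
All clauses hold; U can take either value.

P ↦ 1, Q ↦ 0, R ↦ 0, S ↦ 0, T ↦ 0, U ↦ 1, V ↦ 0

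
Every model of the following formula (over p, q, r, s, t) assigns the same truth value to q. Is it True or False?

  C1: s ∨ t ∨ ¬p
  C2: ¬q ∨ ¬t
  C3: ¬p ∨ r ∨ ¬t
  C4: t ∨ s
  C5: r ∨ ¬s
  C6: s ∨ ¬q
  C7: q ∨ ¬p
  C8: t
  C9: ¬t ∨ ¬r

Suppose q = True.
Unit clause (¬t) forces t = False.
That conflicts with the unit clause (t).
So every satisfying assignment has q = False.

False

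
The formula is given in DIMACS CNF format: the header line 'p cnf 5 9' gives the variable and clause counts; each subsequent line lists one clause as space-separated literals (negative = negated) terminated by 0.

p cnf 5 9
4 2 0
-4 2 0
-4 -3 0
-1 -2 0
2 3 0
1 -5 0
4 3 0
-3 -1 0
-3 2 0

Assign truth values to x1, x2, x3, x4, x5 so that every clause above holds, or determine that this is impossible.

x1: False, x2: True, x3: True, x4: False, x5: False

Case x4 = False:
(x2) alone gives x2 = True.
(¬x1) alone gives x1 = False.
(¬x5) alone gives x5 = False.
(x3) alone gives x3 = True.
This assignment satisfies each clause.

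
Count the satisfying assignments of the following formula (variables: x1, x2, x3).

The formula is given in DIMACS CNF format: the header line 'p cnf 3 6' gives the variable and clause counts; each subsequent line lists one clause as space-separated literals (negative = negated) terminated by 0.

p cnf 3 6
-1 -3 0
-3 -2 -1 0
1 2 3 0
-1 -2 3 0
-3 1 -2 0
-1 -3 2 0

3

There are 2^3 = 8 truth assignments over (x1, x2, x3).
Split on x2. With x2 = True, the clauses containing x2 are satisfied and ¬x2 drops from the rest; 1 of the 2^2 = 4 assignments to the other variables satisfy what remains.
With x2 = False, by the same count on the reduced clause set, 2 assignments work.
Total: 1 + 2 = 3.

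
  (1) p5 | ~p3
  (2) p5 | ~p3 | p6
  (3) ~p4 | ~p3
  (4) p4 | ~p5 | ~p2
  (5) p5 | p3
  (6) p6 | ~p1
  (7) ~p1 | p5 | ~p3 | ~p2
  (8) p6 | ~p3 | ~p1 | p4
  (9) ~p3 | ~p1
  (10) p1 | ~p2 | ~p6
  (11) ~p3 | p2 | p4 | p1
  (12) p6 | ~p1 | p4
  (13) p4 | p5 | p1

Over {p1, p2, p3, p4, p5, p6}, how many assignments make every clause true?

There are 2^6 = 64 truth assignments over (p1, p2, p3, p4, p5, p6).
Split on p5. With p5 = 1, the clauses containing p5 are satisfied and ~p5 drops from the rest; 8 of the 2^5 = 32 assignments to the other variables satisfy what remains.
With p5 = 0, by the same count on the reduced clause set, 0 assignments work.
(One model: p1=F, p2=F, p3=F, p4=F, p5=T, p6=F.)
Total: 8 + 0 = 8.

8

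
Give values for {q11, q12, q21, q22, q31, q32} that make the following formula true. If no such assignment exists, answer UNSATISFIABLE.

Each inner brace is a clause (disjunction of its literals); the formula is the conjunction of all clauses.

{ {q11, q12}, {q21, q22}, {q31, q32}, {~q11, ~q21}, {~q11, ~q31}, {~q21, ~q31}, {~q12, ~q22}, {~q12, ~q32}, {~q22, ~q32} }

Branch on q11: set q11 = 1.
The clause (~q21) is unit, so q21 = 0.
The clause (q22) is unit, so q22 = 1.
The clause (~q31) is unit, so q31 = 0.
The clause (q32) is unit, so q32 = 1.
That conflicts with the unit clause (~q32).
So q11 must be the other value — set q11 = 0.
The clause (q12) is unit, so q12 = 1.
The clause (~q22) is unit, so q22 = 0.
The clause (q21) is unit, so q21 = 1.
The clause (~q31) is unit, so q31 = 0.
The clause (q32) is unit, so q32 = 1.
That conflicts with the unit clause (~q32).
Neither q11 = 1 nor q11 = 0 works.

UNSATISFIABLE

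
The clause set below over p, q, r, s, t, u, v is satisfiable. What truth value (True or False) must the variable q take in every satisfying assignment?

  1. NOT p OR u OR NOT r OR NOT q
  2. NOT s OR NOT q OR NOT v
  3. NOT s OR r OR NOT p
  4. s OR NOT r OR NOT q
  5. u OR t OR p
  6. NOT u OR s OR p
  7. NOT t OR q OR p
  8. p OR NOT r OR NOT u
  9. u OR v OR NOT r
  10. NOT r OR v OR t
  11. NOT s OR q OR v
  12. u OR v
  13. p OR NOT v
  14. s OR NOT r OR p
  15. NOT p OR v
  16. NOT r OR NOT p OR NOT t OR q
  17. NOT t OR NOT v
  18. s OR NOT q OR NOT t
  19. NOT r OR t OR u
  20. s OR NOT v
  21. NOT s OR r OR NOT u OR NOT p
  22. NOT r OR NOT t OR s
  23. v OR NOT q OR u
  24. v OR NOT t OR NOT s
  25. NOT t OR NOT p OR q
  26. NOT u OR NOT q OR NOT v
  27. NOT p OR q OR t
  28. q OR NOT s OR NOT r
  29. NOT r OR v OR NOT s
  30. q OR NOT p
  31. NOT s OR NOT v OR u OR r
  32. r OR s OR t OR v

True

Suppose q = false.
(NOT p) alone gives p = false.
(NOT t) alone gives t = false.
(u) alone gives u = true.
(s) alone gives s = true.
(NOT r) alone gives r = false.
(v) alone gives v = true.
That conflicts with the unit clause (NOT v).
So every satisfying assignment has q = True.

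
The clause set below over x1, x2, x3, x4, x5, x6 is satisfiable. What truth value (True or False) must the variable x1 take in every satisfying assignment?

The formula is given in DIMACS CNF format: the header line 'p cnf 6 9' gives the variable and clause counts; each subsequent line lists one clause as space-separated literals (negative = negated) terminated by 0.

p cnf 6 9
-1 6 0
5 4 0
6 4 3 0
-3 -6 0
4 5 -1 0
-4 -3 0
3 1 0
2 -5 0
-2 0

True

Suppose x1 = False.
The clause (x3) is unit, so x3 = True.
The clause (¬x6) is unit, so x6 = False.
The clause (¬x4) is unit, so x4 = False.
The clause (x5) is unit, so x5 = True.
The clause (x2) is unit, so x2 = True.
Now (¬x2) is unsatisfied and unit — conflict.
So every satisfying assignment has x1 = True.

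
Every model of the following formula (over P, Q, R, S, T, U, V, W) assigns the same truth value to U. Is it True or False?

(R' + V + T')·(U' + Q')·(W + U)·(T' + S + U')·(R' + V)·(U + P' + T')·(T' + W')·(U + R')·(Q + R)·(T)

True

Suppose U = 0.
Unit clause (W) forces W = 1.
Unit clause (T') forces T = 0.
That conflicts with the unit clause (T).
So every satisfying assignment has U = True.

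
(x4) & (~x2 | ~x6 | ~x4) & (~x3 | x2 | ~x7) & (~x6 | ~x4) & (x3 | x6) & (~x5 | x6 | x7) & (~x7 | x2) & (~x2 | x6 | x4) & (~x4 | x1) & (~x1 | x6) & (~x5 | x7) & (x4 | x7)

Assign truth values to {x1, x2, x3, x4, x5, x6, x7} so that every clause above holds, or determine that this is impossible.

From the singleton clause (x4), x4 = 1.
From the singleton clause (~x6), x6 = 0.
From the singleton clause (x3), x3 = 1.
From the singleton clause (x1), x1 = 1.
That conflicts with the unit clause (~x1).

UNSATISFIABLE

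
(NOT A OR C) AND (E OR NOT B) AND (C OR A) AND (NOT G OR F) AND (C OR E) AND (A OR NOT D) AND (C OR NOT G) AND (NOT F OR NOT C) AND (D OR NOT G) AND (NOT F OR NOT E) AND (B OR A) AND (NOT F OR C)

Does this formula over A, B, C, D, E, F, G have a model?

Branch on A: set A = true.
From the singleton clause (C), C = true.
From the singleton clause (NOT F), F = false.
From the singleton clause (NOT G), G = false.
Branch on E: set E = true.
No clause remains; B, D are free.
A satisfying assignment: A=true, B=false, C=true, D=true, E=true, F=false, G=false.

Satisfiable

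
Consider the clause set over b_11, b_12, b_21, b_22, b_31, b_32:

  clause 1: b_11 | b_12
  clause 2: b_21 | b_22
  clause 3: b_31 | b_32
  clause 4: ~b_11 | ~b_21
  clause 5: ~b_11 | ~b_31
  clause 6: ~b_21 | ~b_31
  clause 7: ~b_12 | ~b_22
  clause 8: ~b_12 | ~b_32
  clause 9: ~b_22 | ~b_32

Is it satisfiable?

Unsatisfiable

Try b_11 = 1.
The clause (~b_21) is unit, so b_21 = 0.
The clause (b_22) is unit, so b_22 = 1.
The clause (~b_31) is unit, so b_31 = 0.
The clause (b_32) is unit, so b_32 = 1.
But (~b_32) is also a unit clause — contradiction.
That branch fails; take b_11 = 0 instead.
The clause (b_12) is unit, so b_12 = 1.
The clause (~b_22) is unit, so b_22 = 0.
The clause (b_21) is unit, so b_21 = 1.
The clause (~b_31) is unit, so b_31 = 0.
The clause (b_32) is unit, so b_32 = 1.
But (~b_32) is also a unit clause — contradiction.
Both values of b_11 lead to a conflict.
No assignment satisfies every clause.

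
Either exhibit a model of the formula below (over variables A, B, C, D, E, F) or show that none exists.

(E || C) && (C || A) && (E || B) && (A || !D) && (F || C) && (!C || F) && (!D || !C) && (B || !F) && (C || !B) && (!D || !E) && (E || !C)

A: false; B: true; C: true; D: false; E: true; F: true

Branch on E: set E = true.
Unit clause (!D) forces D = false.
Branch on C: set C = true.
Unit clause (F) forces F = true.
Unit clause (B) forces B = true.
No clause remains; A is free.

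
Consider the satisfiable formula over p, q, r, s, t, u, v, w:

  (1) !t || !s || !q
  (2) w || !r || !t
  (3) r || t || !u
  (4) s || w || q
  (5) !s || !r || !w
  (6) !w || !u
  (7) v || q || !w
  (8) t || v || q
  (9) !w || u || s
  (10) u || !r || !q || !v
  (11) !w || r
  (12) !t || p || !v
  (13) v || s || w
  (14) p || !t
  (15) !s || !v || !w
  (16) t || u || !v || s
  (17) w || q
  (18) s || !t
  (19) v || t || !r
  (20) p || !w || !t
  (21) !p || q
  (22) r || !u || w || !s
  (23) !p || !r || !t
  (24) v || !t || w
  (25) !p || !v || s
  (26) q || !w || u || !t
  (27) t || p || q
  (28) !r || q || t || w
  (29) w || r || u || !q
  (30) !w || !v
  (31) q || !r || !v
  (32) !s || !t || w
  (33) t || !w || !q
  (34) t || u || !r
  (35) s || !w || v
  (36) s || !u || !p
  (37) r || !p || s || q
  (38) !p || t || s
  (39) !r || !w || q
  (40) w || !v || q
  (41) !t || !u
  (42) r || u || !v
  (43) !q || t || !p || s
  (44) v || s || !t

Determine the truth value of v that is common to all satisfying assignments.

True

Suppose v = false.
Case w = false:
(s) alone gives s = true.
(q) alone gives q = true.
(!t) alone gives t = false.
(!r) alone gives r = false.
(!u) alone gives u = false.
That conflicts with the unit clause (u).
Backtrack on w: now try w = true.
(!u) alone gives u = false.
(q) alone gives q = true.
(s) alone gives s = true.
(!t) alone gives t = false.
That conflicts with the unit clause (t).
Either choice for w ends in contradiction.
So every satisfying assignment has v = True.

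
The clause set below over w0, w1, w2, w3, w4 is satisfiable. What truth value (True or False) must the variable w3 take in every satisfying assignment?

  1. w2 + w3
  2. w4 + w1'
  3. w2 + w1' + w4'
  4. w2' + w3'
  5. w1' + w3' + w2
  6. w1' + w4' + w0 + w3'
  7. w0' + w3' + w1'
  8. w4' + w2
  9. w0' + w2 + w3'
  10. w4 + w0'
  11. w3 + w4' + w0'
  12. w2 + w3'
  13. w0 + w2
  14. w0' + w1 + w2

Suppose w3 = 1.
From the singleton clause (w2'), w2 = 0.
That conflicts with the unit clause (w2).
So every satisfying assignment has w3 = False.

False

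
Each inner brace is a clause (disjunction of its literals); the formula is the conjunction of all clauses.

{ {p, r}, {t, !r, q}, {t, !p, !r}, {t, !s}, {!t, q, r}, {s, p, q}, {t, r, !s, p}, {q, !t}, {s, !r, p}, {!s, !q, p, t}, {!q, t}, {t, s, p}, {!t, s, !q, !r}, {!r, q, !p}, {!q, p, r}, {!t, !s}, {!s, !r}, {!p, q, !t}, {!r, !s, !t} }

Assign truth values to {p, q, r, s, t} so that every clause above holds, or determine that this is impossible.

Case p = true:
Case t = true:
The clause (q) is unit, so q = true.
The clause (!s) is unit, so s = false.
The clause (!r) is unit, so r = false.
This assignment satisfies each clause.

p: true, q: true, r: false, s: false, t: true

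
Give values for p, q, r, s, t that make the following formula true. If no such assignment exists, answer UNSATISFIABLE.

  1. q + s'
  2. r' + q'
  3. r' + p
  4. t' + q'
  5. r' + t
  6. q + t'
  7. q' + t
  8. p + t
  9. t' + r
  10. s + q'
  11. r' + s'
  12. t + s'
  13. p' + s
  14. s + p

UNSATISFIABLE

Suppose q = 1.
(r') alone gives r = 0.
(t') alone gives t = 0.
Now (t) is unsatisfied and unit — conflict.
Backtrack on q: now try q = 0.
(s') alone gives s = 0.
(t') alone gives t = 0.
(r') alone gives r = 0.
(p) alone gives p = 1.
Now (p') is unsatisfied and unit — conflict.
Neither q = 1 nor q = 0 works.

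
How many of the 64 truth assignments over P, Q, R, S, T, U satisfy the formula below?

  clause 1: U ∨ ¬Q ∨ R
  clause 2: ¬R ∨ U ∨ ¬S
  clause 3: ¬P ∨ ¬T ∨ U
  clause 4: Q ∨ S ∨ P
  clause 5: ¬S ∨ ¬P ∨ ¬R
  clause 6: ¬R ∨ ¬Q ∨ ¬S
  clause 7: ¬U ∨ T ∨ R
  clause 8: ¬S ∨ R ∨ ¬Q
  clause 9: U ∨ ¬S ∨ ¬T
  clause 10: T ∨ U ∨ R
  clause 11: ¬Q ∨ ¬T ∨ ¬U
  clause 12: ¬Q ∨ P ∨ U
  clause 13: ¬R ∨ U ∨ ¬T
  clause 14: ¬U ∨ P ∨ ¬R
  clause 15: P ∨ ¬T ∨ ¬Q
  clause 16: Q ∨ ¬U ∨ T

There are 2^6 = 64 truth assignments over (P, Q, R, S, T, U).
Split on Q. With Q = True, the clauses containing Q are satisfied and ¬Q drops from the rest; 2 of the 2^5 = 32 assignments to the other variables satisfy what remains.
With Q = False, by the same count on the reduced clause set, 5 assignments work.
Total: 2 + 5 = 7.

7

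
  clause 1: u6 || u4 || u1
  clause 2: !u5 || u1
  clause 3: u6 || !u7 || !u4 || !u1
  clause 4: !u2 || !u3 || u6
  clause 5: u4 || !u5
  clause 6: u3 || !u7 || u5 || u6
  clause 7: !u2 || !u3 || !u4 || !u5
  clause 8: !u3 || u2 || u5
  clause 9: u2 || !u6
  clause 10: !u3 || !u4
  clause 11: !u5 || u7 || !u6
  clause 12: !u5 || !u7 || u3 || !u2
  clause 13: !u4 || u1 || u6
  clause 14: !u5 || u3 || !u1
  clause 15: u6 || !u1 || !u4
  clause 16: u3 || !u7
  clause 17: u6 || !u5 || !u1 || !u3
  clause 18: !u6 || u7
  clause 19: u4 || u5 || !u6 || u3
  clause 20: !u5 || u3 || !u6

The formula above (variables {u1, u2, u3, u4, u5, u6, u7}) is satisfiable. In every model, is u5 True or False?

Suppose u5 = true.
(u1) alone gives u1 = true.
(u4) alone gives u4 = true.
(!u3) alone gives u3 = false.
That conflicts with the unit clause (u3).
So every satisfying assignment has u5 = False.

False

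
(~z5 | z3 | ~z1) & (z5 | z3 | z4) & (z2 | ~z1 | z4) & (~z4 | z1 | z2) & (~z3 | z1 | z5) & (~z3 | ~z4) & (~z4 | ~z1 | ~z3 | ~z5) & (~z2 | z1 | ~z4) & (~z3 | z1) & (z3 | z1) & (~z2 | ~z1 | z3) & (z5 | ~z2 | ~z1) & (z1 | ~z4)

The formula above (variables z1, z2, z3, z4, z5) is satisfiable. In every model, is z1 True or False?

Suppose z1 = 0.
From the singleton clause (~z3), z3 = 0.
Now (z3) is unsatisfied and unit — conflict.
So every satisfying assignment has z1 = True.

True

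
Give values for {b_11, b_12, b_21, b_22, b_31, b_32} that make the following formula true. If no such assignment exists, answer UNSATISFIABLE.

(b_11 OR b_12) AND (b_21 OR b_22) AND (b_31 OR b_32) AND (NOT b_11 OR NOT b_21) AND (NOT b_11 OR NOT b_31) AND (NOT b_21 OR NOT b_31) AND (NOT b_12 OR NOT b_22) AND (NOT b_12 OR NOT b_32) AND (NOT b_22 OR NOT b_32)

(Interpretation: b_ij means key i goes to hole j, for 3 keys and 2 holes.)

Suppose b_11 = true.
The clause (NOT b_21) is unit, so b_21 = false.
The clause (b_22) is unit, so b_22 = true.
The clause (NOT b_31) is unit, so b_31 = false.
The clause (b_32) is unit, so b_32 = true.
But (NOT b_32) is also a unit clause — contradiction.
Undo b_11 and try b_11 = false.
The clause (b_12) is unit, so b_12 = true.
The clause (NOT b_22) is unit, so b_22 = false.
The clause (b_21) is unit, so b_21 = true.
The clause (NOT b_31) is unit, so b_31 = false.
The clause (b_32) is unit, so b_32 = true.
But (NOT b_32) is also a unit clause — contradiction.
Both values of b_11 lead to a conflict.

UNSATISFIABLE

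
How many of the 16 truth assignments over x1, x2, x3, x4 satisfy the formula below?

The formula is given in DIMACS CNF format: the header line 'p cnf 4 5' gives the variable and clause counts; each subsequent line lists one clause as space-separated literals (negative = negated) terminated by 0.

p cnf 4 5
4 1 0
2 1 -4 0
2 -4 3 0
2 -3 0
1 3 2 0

There are 2^4 = 16 truth assignments over (x1, x2, x3, x4).
Check each against the 5 clauses (columns in the order x1, x2, x3, x4):
  F F F F  ✗ fails (x4 ∨ x1)
  F F F T  ✗ fails (x2 ∨ x1 ∨ ¬x4)
  F F T F  ✗ fails (x4 ∨ x1)
  F F T T  ✗ fails (x2 ∨ x1 ∨ ¬x4)
  F T F F  ✗ fails (x4 ∨ x1)
  F T F T  ✓ satisfies all
  F T T F  ✗ fails (x4 ∨ x1)
  F T T T  ✓ satisfies all
  T F F F  ✓ satisfies all
  T F F T  ✗ fails (x2 ∨ ¬x4 ∨ x3)
  T F T F  ✗ fails (x2 ∨ ¬x3)
  T F T T  ✗ fails (x2 ∨ ¬x3)
  T T F F  ✓ satisfies all
  T T F T  ✓ satisfies all
  T T T F  ✓ satisfies all
  T T T T  ✓ satisfies all
7 of the 16 rows are models.

7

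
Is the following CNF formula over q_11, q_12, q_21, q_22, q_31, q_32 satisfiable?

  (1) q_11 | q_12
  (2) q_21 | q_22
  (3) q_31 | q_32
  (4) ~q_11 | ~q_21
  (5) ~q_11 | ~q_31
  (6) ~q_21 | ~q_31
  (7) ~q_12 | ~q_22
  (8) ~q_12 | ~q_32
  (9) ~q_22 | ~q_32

Suppose q_11 = 1.
Unit clause (~q_21) forces q_21 = 0.
Unit clause (q_22) forces q_22 = 1.
Unit clause (~q_31) forces q_31 = 0.
Unit clause (q_32) forces q_32 = 1.
But (~q_32) is also a unit clause — contradiction.
That branch fails; take q_11 = 0 instead.
Unit clause (q_12) forces q_12 = 1.
Unit clause (~q_22) forces q_22 = 0.
Unit clause (q_21) forces q_21 = 1.
Unit clause (~q_31) forces q_31 = 0.
Unit clause (q_32) forces q_32 = 1.
But (~q_32) is also a unit clause — contradiction.
Neither q_11 = 1 nor q_11 = 0 works.
No assignment satisfies every clause.

Unsatisfiable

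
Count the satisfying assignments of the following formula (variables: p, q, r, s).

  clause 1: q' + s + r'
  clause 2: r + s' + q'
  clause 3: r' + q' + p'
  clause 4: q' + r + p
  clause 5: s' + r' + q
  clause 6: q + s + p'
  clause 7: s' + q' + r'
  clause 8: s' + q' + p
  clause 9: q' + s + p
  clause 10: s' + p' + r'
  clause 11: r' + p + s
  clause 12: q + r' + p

There are 2^4 = 16 truth assignments over (p, q, r, s).
Check each against the 12 clauses (columns in the order p, q, r, s):
  F F F F  ✓ satisfies all
  F F F T  ✓ satisfies all
  F F T F  ✗ fails (r' + p + s)
  F F T T  ✗ fails (s' + r' + q)
  F T F F  ✗ fails (q' + r + p)
  F T F T  ✗ fails (r + s' + q')
  F T T F  ✗ fails (q' + s + r')
  F T T T  ✗ fails (s' + q' + r')
  T F F F  ✗ fails (q + s + p')
  T F F T  ✓ satisfies all
  T F T F  ✗ fails (q + s + p')
  T F T T  ✗ fails (s' + r' + q)
  T T F F  ✓ satisfies all
  T T F T  ✗ fails (r + s' + q')
  T T T F  ✗ fails (q' + s + r')
  T T T T  ✗ fails (r' + q' + p')
4 of the 16 rows are models.

4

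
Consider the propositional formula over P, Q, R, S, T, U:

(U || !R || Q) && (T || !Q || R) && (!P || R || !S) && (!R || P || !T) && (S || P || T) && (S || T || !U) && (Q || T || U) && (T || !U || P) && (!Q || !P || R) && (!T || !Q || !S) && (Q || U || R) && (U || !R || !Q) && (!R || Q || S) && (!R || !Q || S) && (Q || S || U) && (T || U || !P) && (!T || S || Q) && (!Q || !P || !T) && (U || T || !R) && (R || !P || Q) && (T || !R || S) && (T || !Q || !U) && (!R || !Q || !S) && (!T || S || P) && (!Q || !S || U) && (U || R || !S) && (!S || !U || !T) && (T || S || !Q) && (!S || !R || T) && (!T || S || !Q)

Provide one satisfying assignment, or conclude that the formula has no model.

UNSATISFIABLE

Case U = true:
Case S = true:
From the singleton clause (!T), T = false.
From the singleton clause (P), P = true.
From the singleton clause (R), R = true.
Now (!R) is unsatisfied and unit — conflict.
Backtrack on S: now try S = false.
From the singleton clause (T), T = true.
From the singleton clause (Q), Q = true.
Now (!Q) is unsatisfied and unit — conflict.
Both values of S lead to a conflict.
Backtrack on U: now try U = false.
Case R = false:
From the singleton clause (Q), Q = true.
From the singleton clause (T), T = true.
From the singleton clause (!P), P = false.
From the singleton clause (!S), S = false.
Now (S) is unsatisfied and unit — conflict.
Backtrack on R: now try R = true.
From the singleton clause (Q), Q = true.
Now (!Q) is unsatisfied and unit — conflict.
Both values of R lead to a conflict.
Both values of U lead to a conflict.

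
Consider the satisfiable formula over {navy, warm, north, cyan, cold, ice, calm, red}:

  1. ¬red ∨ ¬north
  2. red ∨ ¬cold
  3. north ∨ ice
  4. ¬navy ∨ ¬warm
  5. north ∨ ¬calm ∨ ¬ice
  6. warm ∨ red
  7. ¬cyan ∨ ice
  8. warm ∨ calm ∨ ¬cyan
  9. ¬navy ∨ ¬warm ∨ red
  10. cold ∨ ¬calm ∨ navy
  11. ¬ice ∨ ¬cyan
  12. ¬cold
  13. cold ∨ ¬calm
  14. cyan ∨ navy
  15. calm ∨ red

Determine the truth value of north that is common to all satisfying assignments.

False

Suppose north = True.
The clause (¬red) is unit, so red = False.
The clause (¬cold) is unit, so cold = False.
The clause (warm) is unit, so warm = True.
The clause (¬navy) is unit, so navy = False.
The clause (¬calm) is unit, so calm = False.
But (calm) is also a unit clause — contradiction.
So every satisfying assignment has north = False.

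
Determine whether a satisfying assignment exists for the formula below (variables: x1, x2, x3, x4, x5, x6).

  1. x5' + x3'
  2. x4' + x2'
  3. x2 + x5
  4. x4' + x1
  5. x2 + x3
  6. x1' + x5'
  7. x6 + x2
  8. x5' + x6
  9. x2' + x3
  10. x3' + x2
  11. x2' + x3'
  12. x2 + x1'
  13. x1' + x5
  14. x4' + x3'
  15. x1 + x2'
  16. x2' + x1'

Branch on x5: set x5 = 0.
Unit clause (x2) forces x2 = 1.
Unit clause (x4') forces x4 = 0.
Unit clause (x3) forces x3 = 1.
But (x3') is also a unit clause — contradiction.
Backtrack on x5: now try x5 = 1.
Unit clause (x3') forces x3 = 0.
Unit clause (x2) forces x2 = 1.
But (x2') is also a unit clause — contradiction.
Both values of x5 lead to a conflict.
No assignment satisfies every clause.

No, unsatisfiable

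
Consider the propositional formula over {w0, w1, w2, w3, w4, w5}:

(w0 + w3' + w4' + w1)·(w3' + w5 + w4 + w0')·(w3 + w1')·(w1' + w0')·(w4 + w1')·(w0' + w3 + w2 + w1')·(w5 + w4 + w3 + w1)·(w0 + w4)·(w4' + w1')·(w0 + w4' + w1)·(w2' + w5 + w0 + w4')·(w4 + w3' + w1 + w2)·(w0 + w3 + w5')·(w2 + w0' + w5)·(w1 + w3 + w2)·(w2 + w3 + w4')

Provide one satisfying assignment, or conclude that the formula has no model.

Try w3 = 1.
Try w1 = 0.
Try w0 = 1.
Try w5 = 1.
Try w4 = 1.
No clause remains; w2 is free.

w0=1,  w1=0,  w2=1,  w3=1,  w4=1,  w5=1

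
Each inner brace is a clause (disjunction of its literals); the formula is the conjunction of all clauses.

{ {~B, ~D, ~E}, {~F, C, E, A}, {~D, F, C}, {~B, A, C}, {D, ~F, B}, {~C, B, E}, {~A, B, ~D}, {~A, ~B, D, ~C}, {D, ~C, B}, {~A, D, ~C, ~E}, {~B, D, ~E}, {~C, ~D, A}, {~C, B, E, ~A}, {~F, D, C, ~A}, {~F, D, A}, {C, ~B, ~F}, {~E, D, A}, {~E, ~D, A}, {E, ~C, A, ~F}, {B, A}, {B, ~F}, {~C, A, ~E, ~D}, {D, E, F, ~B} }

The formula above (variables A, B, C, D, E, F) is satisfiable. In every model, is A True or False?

True

Suppose A = 0.
Unit clause (B) forces B = 1.
Unit clause (C) forces C = 1.
Unit clause (~D) forces D = 0.
Unit clause (~E) forces E = 0.
Unit clause (~F) forces F = 0.
Now (F) is unsatisfied and unit — conflict.
So every satisfying assignment has A = True.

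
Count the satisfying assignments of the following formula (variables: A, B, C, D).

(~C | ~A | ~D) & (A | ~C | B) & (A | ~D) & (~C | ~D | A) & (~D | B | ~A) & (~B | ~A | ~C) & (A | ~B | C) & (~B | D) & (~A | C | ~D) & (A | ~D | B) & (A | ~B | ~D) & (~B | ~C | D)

3

There are 2^4 = 16 truth assignments over (A, B, C, D).
Check each against the 12 clauses (columns in the order A, B, C, D):
  F F F F  ✓ satisfies all
  F F F T  ✗ fails (A | ~D)
  F F T F  ✗ fails (A | ~C | B)
  F F T T  ✗ fails (A | ~C | B)
  F T F F  ✗ fails (A | ~B | C)
  F T F T  ✗ fails (A | ~D)
  F T T F  ✗ fails (~B | D)
  F T T T  ✗ fails (A | ~D)
  T F F F  ✓ satisfies all
  T F F T  ✗ fails (~D | B | ~A)
  T F T F  ✓ satisfies all
  T F T T  ✗ fails (~C | ~A | ~D)
  T T F F  ✗ fails (~B | D)
  T T F T  ✗ fails (~A | C | ~D)
  T T T F  ✗ fails (~B | ~A | ~C)
  T T T T  ✗ fails (~C | ~A | ~D)
3 of the 16 rows are models.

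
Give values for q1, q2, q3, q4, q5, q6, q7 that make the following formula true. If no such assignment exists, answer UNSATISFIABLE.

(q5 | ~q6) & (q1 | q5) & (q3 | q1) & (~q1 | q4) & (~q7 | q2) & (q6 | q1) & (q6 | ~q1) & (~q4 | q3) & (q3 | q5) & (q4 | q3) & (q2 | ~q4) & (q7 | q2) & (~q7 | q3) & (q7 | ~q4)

Case q5 = 1:
Case q3 = 1:
Case q1 = 0:
(q6) alone gives q6 = 1.
Case q7 = 1:
(q2) alone gives q2 = 1.
All clauses hold; q4 can take either value.

q1 ↦ 0, q2 ↦ 1, q3 ↦ 1, q4 ↦ 0, q5 ↦ 1, q6 ↦ 1, q7 ↦ 1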